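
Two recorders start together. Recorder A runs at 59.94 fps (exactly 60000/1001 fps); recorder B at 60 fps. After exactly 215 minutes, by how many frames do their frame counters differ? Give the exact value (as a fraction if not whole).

215 min = 12900 s.
A emits 60000/1001 × 12900 = 774000000/1001 frames; B emits 60 × 12900 = 774000.
Difference = 774000/1001 frames (≈ 773.2268); B is ahead of A.

774000/1001 frames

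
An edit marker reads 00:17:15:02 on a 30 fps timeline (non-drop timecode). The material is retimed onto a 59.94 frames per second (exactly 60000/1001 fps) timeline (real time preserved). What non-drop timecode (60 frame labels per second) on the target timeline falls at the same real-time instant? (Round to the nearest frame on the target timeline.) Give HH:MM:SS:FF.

Source frame index: (0×3600 + 17×60 + 15) × 30 + 2 = 31052.
Real time: 31052 / (30) = 15526/15 s.
Target frame: (15526/15) × (60000/1001) = 8872000/143 ≈ 62041.958 → 62042.
At 60 labels/s: frame 62042 → 00:17:14:02.

00:17:14:02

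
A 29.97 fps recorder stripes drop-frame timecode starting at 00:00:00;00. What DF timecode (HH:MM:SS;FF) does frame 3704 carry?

00:02:03;18

Each 10-minute DF block holds 10 × 60 × 30 − 9 × 2 = 17982 frames. 3704 ÷ 17982 → 0 full blocks, remainder 3704.
Within the partial block the first minute is 1800 frames and each further minute 1798, so 2 further minute boundaries passed. Total skipped labels = 18 × 0 + 2 × 2 = 4.
Non-drop label index = 3704 + 4 = 3708; at 30 labels/s that is 00:02:03:18, i.e. DF 00:02:03;18.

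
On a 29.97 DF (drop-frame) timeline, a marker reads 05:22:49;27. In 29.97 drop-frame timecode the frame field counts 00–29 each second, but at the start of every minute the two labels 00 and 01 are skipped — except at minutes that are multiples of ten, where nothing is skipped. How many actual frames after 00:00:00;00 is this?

As if non-drop at 30 labels/s: (5 × 3600 + 22 × 60 + 49) × 30 + 27 = 581097.
Minute boundaries passed: 322; those not divisible by 10: 322 − 32 = 290; dropped labels = 2 × 290 = 580.
Actual frame index = 581097 − 580 = 580517.

580517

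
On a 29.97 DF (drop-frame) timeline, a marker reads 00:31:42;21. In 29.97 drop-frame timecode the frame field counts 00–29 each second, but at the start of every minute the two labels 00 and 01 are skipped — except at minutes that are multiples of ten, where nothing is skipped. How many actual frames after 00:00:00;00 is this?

57025

As if non-drop at 30 labels/s: (0 × 3600 + 31 × 60 + 42) × 30 + 21 = 57081.
Minute boundaries passed: 31; those not divisible by 10: 31 − 3 = 28; dropped labels = 2 × 28 = 56.
Actual frame index = 57081 − 56 = 57025.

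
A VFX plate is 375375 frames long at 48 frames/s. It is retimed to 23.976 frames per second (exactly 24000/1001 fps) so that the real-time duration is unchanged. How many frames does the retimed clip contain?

187500 frames

Target frames = source frames × (target rate / source rate) = 375375 × (24000/1001)/(48) = 375375 × 500/1001 = 187500.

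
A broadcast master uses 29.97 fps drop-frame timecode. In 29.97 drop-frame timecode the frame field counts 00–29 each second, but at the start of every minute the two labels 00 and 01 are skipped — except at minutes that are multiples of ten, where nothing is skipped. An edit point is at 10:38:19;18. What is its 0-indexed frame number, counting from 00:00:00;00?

As if non-drop at 30 labels/s: (10 × 3600 + 38 × 60 + 19) × 30 + 18 = 1148988.
Minute boundaries passed: 638; those not divisible by 10: 638 − 63 = 575; dropped labels = 2 × 575 = 1150.
Actual frame index = 1148988 − 1150 = 1147838.

1147838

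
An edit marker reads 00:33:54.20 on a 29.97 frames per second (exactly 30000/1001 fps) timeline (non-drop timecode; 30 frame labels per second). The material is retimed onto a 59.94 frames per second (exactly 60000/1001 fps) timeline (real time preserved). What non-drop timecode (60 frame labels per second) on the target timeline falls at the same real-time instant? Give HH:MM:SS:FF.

Source frame index: (0×3600 + 33×60 + 54) × 30 + 20 = 61040.
Real time: 61040 / (30000/1001) = 763763/375 s.
Target frame: (763763/375) × (60000/1001) = 122080.
At 60 labels/s: frame 122080 → 00:33:54:40.

00:33:54:40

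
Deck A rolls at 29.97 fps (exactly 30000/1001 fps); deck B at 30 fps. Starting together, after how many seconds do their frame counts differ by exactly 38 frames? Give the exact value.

19019/15 seconds

The gap grows by |30 − 30000/1001| = 30/1001 frames per second.
Time for a 38-frame gap: 38 ÷ (30/1001) = 19019/15 s.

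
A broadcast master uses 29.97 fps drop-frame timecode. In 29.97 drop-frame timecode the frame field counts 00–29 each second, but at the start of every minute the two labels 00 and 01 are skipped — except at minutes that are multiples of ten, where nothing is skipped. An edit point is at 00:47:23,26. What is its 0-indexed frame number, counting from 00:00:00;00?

Complete 10-minute blocks: 4, each 17982 frames → 71928.
Remaining 7 whole minutes in the current block: 1800 + 6 × 1798 = 12588 frames.
Within the current minute: 23 × 30 + 26 − 2 = 714 (labels ;00/;01 skipped at this minute). Total = 71928 + 12588 + 714 = 85230.

85230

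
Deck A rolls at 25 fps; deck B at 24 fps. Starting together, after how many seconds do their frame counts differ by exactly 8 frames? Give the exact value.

The gap grows by |24 − 25| = 1 frame per second.
Time for a 8-frame gap: 8 ÷ (1) = 8 s.

8 seconds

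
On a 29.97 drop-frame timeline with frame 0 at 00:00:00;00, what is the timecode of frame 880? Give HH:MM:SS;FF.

Each 10-minute DF block holds 10 × 60 × 30 − 9 × 2 = 17982 frames. 880 ÷ 17982 → 0 full blocks, remainder 880.
Within the partial block the first minute is 1800 frames and each further minute 1798, so 0 further minute boundaries passed. Total skipped labels = 18 × 0 + 2 × 0 = 0.
Non-drop label index = 880 + 0 = 880; at 30 labels/s that is 00:00:29:10, i.e. DF 00:00:29;10.

00:00:29;10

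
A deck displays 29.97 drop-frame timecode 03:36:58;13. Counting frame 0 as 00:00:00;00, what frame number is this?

390163

Complete 10-minute blocks: 21, each 17982 frames → 377622.
Remaining 6 whole minutes in the current block: 1800 + 5 × 1798 = 10790 frames.
Within the current minute: 58 × 30 + 13 − 2 = 1751 (labels ;00/;01 skipped at this minute). Total = 377622 + 10790 + 1751 = 390163.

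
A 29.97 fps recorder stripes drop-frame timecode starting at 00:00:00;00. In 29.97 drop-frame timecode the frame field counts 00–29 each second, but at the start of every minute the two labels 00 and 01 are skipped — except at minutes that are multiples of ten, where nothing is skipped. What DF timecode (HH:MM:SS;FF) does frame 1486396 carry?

13:46:36;04

Each 10-minute DF block holds 10 × 60 × 30 − 9 × 2 = 17982 frames. 1486396 ÷ 17982 → 82 full blocks, remainder 11872.
Within the partial block the first minute is 1800 frames and each further minute 1798, so 6 further minute boundaries passed. Total skipped labels = 18 × 82 + 2 × 6 = 1488.
Non-drop label index = 1486396 + 1488 = 1487884; at 30 labels/s that is 13:46:36:04, i.e. DF 13:46:36;04.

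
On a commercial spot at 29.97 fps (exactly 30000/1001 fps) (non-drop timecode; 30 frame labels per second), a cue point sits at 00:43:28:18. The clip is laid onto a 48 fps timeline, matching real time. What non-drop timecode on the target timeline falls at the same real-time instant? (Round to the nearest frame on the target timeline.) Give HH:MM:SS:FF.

Source frame index: (0×3600 + 43×60 + 28) × 30 + 18 = 78258.
Real time: 78258 / (30000/1001) = 13056043/5000 s.
Target frame: (13056043/5000) × (48) = 78336258/625 ≈ 125338.013 → 125338.
At 48 labels/s: frame 125338 → 00:43:31:10.

00:43:31:10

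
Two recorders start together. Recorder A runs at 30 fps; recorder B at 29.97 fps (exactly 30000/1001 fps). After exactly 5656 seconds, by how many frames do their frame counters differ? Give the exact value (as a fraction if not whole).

24240/143 frames

A emits 30 × 5656 = 169680 frames; B emits 30000/1001 × 5656 = 24240000/143.
Difference = 24240/143 frames (≈ 169.5105); B is behind A.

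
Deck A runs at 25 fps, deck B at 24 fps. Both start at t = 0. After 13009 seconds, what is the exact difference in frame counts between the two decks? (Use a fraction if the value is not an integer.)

13009 frames

A emits 25 × 13009 = 325225 frames; B emits 24 × 13009 = 312216.
Difference = 13009 frames; B is behind A.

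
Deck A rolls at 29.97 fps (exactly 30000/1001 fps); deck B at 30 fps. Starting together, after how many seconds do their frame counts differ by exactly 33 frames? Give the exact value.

1101.1 seconds

The gap grows by |30 − 30000/1001| = 30/1001 frames per second.
Time for a 33-frame gap: 33 ÷ (30/1001) = 1101.1 s.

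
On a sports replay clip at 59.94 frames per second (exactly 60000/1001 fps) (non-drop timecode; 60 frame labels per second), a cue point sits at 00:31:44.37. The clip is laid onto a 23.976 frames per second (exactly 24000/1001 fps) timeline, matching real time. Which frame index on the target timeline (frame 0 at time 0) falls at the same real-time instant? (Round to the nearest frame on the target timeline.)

frame 45711

Source frame index: (0×3600 + 31×60 + 44) × 60 + 37 = 114277.
Real time: 114277 / (60000/1001) = 114391277/60000 s.
Target frame: (114391277/60000) × (24000/1001) = 228554/5 ≈ 45710.800 → 45711.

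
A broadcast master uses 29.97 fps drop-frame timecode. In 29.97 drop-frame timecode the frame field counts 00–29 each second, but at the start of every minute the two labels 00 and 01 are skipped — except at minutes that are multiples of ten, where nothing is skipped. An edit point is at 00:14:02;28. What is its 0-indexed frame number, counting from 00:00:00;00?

Complete 10-minute blocks: 1, each 17982 frames → 17982.
Remaining 4 whole minutes in the current block: 1800 + 3 × 1798 = 7194 frames.
Within the current minute: 2 × 30 + 28 − 2 = 86 (labels ;00/;01 skipped at this minute). Total = 17982 + 7194 + 86 = 25262.

25262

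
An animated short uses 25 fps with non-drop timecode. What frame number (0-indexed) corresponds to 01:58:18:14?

Total seconds to the label: (1 × 3600 + 58 × 60 + 18) = 7098.
Frame index = 7098 × 25 + 14 = 177464.

177464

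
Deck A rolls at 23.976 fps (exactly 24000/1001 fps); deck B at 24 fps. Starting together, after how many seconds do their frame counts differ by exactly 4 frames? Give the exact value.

1001/6 seconds

The gap grows by |24 − 24000/1001| = 24/1001 frames per second.
Time for a 4-frame gap: 4 ÷ (24/1001) = 1001/6 s.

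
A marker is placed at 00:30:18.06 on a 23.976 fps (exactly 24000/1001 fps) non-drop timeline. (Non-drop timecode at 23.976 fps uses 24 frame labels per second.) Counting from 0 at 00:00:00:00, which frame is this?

43638

Total seconds to the label: (0 × 3600 + 30 × 60 + 18) = 1818.
Frame index = 1818 × 24 + 6 = 43638.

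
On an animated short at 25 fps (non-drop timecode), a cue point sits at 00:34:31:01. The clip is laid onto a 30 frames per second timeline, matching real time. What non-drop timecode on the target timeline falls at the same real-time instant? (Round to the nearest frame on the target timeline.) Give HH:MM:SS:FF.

Source frame index: (0×3600 + 34×60 + 31) × 25 + 1 = 51776.
Real time: 51776 / (25) = 51776/25 s.
Target frame: (51776/25) × (30) = 310656/5 ≈ 62131.200 → 62131.
At 30 labels/s: frame 62131 → 00:34:31:01.

00:34:31:01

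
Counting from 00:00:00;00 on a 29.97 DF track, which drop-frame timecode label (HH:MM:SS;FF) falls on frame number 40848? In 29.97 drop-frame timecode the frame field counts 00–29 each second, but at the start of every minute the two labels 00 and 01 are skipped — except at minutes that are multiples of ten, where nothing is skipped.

Ten DF minutes hold 17982 frames, so frame 40848 lies in block 2 (frames 35964–53945) with 4884 frames into that block.
The block's first minute is 1800 frames and the rest 1798 each; 4884 frames reaches minute 2, so 2 × 18 + 2 × 2 = 40 labels have been skipped so far.
Adding those back, label number 40848 + 40 = 40888 at 30 labels/s is 1362 s + 28 f = 0 h 22 min 42 s frame 28, i.e. 00:22:42;28.

00:22:42;28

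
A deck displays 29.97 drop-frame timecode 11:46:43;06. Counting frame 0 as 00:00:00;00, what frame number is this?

1270824

As if non-drop at 30 labels/s: (11 × 3600 + 46 × 60 + 43) × 30 + 6 = 1272096.
Minute boundaries passed: 706; those not divisible by 10: 706 − 70 = 636; dropped labels = 2 × 636 = 1272.
Actual frame index = 1272096 − 1272 = 1270824.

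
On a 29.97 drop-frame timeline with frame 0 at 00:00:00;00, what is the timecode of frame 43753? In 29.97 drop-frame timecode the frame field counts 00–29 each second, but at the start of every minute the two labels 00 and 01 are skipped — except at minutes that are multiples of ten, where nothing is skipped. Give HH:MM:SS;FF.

Each 10-minute DF block holds 10 × 60 × 30 − 9 × 2 = 17982 frames. 43753 ÷ 17982 → 2 full blocks, remainder 7789.
Within the partial block the first minute is 1800 frames and each further minute 1798, so 4 further minute boundaries passed. Total skipped labels = 18 × 2 + 2 × 4 = 44.
Non-drop label index = 43753 + 44 = 43797; at 30 labels/s that is 00:24:19:27, i.e. DF 00:24:19;27.

00:24:19;27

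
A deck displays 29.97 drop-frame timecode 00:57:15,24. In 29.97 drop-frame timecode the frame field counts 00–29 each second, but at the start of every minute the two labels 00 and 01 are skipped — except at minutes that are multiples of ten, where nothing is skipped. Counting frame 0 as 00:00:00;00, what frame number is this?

102970

As if non-drop at 30 labels/s: (0 × 3600 + 57 × 60 + 15) × 30 + 24 = 103074.
Minute boundaries passed: 57; those not divisible by 10: 57 − 5 = 52; dropped labels = 2 × 52 = 104.
Actual frame index = 103074 − 104 = 102970.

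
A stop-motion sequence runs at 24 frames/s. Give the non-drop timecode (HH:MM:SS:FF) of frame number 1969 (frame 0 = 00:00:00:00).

1969 ÷ 24 = 82 full seconds, remainder 1 frame.
82 s = 0 h 1 min 22 s.
Timecode: 00:01:22:01.

00:01:22:01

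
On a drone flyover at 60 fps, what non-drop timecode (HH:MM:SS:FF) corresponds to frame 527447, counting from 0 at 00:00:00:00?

527447 ÷ 60 = 8790 full seconds, remainder 47 frames.
8790 s = 2 h 26 min 30 s.
Timecode: 02:26:30:47.

02:26:30:47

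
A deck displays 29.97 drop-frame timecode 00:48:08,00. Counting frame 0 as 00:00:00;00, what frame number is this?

As if non-drop at 30 labels/s: (0 × 3600 + 48 × 60 + 8) × 30 + 0 = 86640.
Minute boundaries passed: 48; those not divisible by 10: 48 − 4 = 44; dropped labels = 2 × 44 = 88.
Actual frame index = 86640 − 88 = 86552.

86552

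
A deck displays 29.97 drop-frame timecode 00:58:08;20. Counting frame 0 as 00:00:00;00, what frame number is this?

As if non-drop at 30 labels/s: (0 × 3600 + 58 × 60 + 8) × 30 + 20 = 104660.
Minute boundaries passed: 58; those not divisible by 10: 58 − 5 = 53; dropped labels = 2 × 53 = 106.
Actual frame index = 104660 − 106 = 104554.

104554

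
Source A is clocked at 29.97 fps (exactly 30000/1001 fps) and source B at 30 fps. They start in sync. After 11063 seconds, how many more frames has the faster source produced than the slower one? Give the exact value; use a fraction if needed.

A emits 30000/1001 × 11063 = 25530000/77 frames; B emits 30 × 11063 = 331890.
Difference = 25530/77 frames (≈ 331.5584); B is ahead of A.

25530/77 frames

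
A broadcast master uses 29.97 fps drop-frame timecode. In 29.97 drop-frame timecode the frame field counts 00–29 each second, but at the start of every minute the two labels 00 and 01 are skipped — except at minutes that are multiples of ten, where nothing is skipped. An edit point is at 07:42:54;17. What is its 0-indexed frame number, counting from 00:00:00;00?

Complete 10-minute blocks: 46, each 17982 frames → 827172.
Remaining 2 whole minutes in the current block: 1800 + 1 × 1798 = 3598 frames.
Within the current minute: 54 × 30 + 17 − 2 = 1635 (labels ;00/;01 skipped at this minute). Total = 827172 + 3598 + 1635 = 832405.

832405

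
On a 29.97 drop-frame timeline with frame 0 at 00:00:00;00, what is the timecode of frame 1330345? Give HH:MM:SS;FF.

Ten DF minutes hold 17982 frames, so frame 1330345 lies in block 73 (frames 1312686–1330667) with 17659 frames into that block.
The block's first minute is 1800 frames and the rest 1798 each; 17659 frames reaches minute 9, so 73 × 18 + 9 × 2 = 1332 labels have been skipped so far.
Adding those back, label number 1330345 + 1332 = 1331677 at 30 labels/s is 44389 s + 7 f = 12 h 19 min 49 s frame 7, i.e. 12:19:49;07.

12:19:49;07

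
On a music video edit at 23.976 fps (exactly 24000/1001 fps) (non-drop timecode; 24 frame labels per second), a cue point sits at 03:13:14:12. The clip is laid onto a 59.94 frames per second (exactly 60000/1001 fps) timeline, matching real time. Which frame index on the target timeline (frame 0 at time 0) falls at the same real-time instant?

frame 695670

Source frame index: (3×3600 + 13×60 + 14) × 24 + 12 = 278268.
Real time: 278268 / (24000/1001) = 23212189/2000 s.
Target frame: (23212189/2000) × (60000/1001) = 695670.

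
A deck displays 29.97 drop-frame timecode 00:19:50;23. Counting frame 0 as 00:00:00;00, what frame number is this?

As if non-drop at 30 labels/s: (0 × 3600 + 19 × 60 + 50) × 30 + 23 = 35723.
Minute boundaries passed: 19; those not divisible by 10: 19 − 1 = 18; dropped labels = 2 × 18 = 36.
Actual frame index = 35723 − 36 = 35687.

35687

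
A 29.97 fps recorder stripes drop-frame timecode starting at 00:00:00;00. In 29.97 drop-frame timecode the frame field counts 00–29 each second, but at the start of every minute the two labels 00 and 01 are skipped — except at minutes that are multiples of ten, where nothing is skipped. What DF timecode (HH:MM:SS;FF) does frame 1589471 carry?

Ten DF minutes hold 17982 frames, so frame 1589471 lies in block 88 (frames 1582416–1600397) with 7055 frames into that block.
The block's first minute is 1800 frames and the rest 1798 each; 7055 frames reaches minute 3, so 88 × 18 + 3 × 2 = 1590 labels have been skipped so far.
Adding those back, label number 1589471 + 1590 = 1591061 at 30 labels/s is 53035 s + 11 f = 14 h 43 min 55 s frame 11, i.e. 14:43:55;11.

14:43:55;11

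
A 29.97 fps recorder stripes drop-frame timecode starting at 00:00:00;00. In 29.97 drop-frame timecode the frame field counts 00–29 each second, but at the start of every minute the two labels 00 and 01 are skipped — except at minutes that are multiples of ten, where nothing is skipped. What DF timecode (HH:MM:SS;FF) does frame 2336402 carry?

Ten DF minutes hold 17982 frames, so frame 2336402 lies in block 129 (frames 2319678–2337659) with 16724 frames into that block.
The block's first minute is 1800 frames and the rest 1798 each; 16724 frames reaches minute 9, so 129 × 18 + 9 × 2 = 2340 labels have been skipped so far.
Adding those back, label number 2336402 + 2340 = 2338742 at 30 labels/s is 77958 s + 2 f = 21 h 39 min 18 s frame 2, i.e. 21:39:18;02.

21:39:18;02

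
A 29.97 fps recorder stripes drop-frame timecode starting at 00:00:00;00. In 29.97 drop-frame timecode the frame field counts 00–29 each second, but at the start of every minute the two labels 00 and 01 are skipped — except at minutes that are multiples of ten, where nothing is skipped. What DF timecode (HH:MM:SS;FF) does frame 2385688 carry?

Ten DF minutes hold 17982 frames, so frame 2385688 lies in block 132 (frames 2373624–2391605) with 12064 frames into that block.
The block's first minute is 1800 frames and the rest 1798 each; 12064 frames reaches minute 6, so 132 × 18 + 6 × 2 = 2388 labels have been skipped so far.
Adding those back, label number 2385688 + 2388 = 2388076 at 30 labels/s is 79602 s + 16 f = 22 h 6 min 42 s frame 16, i.e. 22:06:42;16.

22:06:42;16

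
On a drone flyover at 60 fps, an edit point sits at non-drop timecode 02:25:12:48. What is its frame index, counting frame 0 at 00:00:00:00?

522768

Total seconds to the label: (2 × 3600 + 25 × 60 + 12) = 8712.
Frame index = 8712 × 60 + 48 = 522768.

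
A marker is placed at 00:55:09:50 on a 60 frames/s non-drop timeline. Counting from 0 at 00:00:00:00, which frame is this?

Total seconds to the label: (0 × 3600 + 55 × 60 + 9) = 3309.
Frame index = 3309 × 60 + 50 = 198590.

198590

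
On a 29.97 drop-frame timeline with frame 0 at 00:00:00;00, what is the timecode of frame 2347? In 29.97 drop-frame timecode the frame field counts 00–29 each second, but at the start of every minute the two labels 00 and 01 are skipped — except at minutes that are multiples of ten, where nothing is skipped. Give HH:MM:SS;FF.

Each 10-minute DF block holds 10 × 60 × 30 − 9 × 2 = 17982 frames. 2347 ÷ 17982 → 0 full blocks, remainder 2347.
Within the partial block the first minute is 1800 frames and each further minute 1798, so 1 further minute boundary passed. Total skipped labels = 18 × 0 + 2 × 1 = 2.
Non-drop label index = 2347 + 2 = 2349; at 30 labels/s that is 00:01:18:09, i.e. DF 00:01:18;09.

00:01:18;09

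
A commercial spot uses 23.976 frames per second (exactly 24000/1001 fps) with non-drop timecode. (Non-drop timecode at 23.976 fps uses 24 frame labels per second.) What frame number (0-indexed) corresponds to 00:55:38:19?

Total seconds to the label: (0 × 3600 + 55 × 60 + 38) = 3338.
Frame index = 3338 × 24 + 19 = 80131.

80131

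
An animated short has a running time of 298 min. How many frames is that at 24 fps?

429120 frames

298 min = 17880 s.
Frames = 17880 × 24 = 429120.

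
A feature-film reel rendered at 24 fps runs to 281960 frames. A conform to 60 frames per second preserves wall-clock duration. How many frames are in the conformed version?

704900 frames

Target frames = source frames × (target rate / source rate) = 281960 × (60)/(24) = 281960 × 5/2 = 704900.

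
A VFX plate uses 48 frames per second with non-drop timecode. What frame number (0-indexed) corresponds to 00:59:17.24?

170760

Total seconds to the label: (0 × 3600 + 59 × 60 + 17) = 3557.
Frame index = 3557 × 48 + 24 = 170760.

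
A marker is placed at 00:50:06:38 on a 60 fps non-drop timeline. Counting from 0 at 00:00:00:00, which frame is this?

Total seconds to the label: (0 × 3600 + 50 × 60 + 6) = 3006.
Frame index = 3006 × 60 + 38 = 180398.

180398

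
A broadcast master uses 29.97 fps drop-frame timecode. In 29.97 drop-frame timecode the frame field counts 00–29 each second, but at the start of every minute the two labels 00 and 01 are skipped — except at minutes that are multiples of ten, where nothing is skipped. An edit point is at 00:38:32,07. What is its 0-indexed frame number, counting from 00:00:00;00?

69297

Complete 10-minute blocks: 3, each 17982 frames → 53946.
Remaining 8 whole minutes in the current block: 1800 + 7 × 1798 = 14386 frames.
Within the current minute: 32 × 30 + 7 − 2 = 965 (labels ;00/;01 skipped at this minute). Total = 53946 + 14386 + 965 = 69297.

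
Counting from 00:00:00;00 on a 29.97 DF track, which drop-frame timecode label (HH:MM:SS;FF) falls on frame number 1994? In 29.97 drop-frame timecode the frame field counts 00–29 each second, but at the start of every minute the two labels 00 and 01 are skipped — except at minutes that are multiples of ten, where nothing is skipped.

00:01:06;16

Ten DF minutes hold 17982 frames, so frame 1994 lies in block 0 (frames 0–17981) with 1994 frames into that block.
The block's first minute is 1800 frames and the rest 1798 each; 1994 frames reaches minute 1, so 0 × 18 + 1 × 2 = 2 labels have been skipped so far.
Adding those back, label number 1994 + 2 = 1996 at 30 labels/s is 66 s + 16 f = 0 h 1 min 6 s frame 16, i.e. 00:01:06;16.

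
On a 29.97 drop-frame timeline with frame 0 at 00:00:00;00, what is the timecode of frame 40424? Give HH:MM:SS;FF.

00:22:28;24

Ten DF minutes hold 17982 frames, so frame 40424 lies in block 2 (frames 35964–53945) with 4460 frames into that block.
The block's first minute is 1800 frames and the rest 1798 each; 4460 frames reaches minute 2, so 2 × 18 + 2 × 2 = 40 labels have been skipped so far.
Adding those back, label number 40424 + 40 = 40464 at 30 labels/s is 1348 s + 24 f = 0 h 22 min 28 s frame 24, i.e. 00:22:28;24.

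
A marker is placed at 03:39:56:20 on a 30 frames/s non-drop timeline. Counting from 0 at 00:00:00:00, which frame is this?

frame 395900

Total seconds to the label: (3 × 3600 + 39 × 60 + 56) = 13196.
Frame index = 13196 × 30 + 20 = 395900.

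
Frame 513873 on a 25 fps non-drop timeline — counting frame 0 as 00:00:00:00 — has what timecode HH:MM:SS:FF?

513873 ÷ 25 = 20554 full seconds, remainder 23 frames.
20554 s = 5 h 42 min 34 s.
Timecode: 05:42:34:23.

05:42:34:23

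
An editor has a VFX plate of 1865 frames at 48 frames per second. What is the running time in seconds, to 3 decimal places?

Running time = 1865 × 1/48 = 1865/48 s ≈ 38.854 s.

38.854 seconds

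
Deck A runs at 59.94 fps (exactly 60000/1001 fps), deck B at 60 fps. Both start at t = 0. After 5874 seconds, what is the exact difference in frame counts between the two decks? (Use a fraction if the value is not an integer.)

32040/91 frames

A emits 60000/1001 × 5874 = 32040000/91 frames; B emits 60 × 5874 = 352440.
Difference = 32040/91 frames (≈ 352.0879); B is ahead of A.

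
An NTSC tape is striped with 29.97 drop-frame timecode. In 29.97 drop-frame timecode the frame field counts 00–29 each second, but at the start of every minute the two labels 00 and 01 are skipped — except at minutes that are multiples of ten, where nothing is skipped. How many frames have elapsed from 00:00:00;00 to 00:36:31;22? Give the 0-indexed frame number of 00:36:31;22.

65686

Complete 10-minute blocks: 3, each 17982 frames → 53946.
Remaining 6 whole minutes in the current block: 1800 + 5 × 1798 = 10790 frames.
Within the current minute: 31 × 30 + 22 − 2 = 950 (labels ;00/;01 skipped at this minute). Total = 53946 + 10790 + 950 = 65686.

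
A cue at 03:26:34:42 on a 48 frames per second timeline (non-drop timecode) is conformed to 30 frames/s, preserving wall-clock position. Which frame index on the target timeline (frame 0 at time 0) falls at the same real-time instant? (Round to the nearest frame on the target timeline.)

Source frame index: (3×3600 + 26×60 + 34) × 48 + 42 = 594954.
Real time: 594954 / (48) = 99159/8 s.
Target frame: (99159/8) × (30) = 1487385/4 ≈ 371846.250 → 371846.

frame 371846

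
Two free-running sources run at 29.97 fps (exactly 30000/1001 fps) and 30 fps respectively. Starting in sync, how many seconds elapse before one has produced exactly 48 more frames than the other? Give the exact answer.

1601.6 seconds

The gap grows by |30 − 30000/1001| = 30/1001 frames per second.
Time for a 48-frame gap: 48 ÷ (30/1001) = 1601.6 s.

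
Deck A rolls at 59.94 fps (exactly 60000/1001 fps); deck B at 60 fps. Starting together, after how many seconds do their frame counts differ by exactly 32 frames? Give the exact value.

8008/15 seconds

The gap grows by |60 − 60000/1001| = 60/1001 frames per second.
Time for a 32-frame gap: 32 ÷ (60/1001) = 8008/15 s.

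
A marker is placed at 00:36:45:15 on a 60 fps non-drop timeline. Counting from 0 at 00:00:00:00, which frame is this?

Total seconds to the label: (0 × 3600 + 36 × 60 + 45) = 2205.
Frame index = 2205 × 60 + 15 = 132315.

132315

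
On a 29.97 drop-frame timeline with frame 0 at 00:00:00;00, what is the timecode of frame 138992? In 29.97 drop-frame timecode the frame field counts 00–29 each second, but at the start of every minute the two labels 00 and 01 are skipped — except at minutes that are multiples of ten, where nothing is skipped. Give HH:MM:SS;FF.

Ten DF minutes hold 17982 frames, so frame 138992 lies in block 7 (frames 125874–143855) with 13118 frames into that block.
The block's first minute is 1800 frames and the rest 1798 each; 13118 frames reaches minute 7, so 7 × 18 + 7 × 2 = 140 labels have been skipped so far.
Adding those back, label number 138992 + 140 = 139132 at 30 labels/s is 4637 s + 22 f = 1 h 17 min 17 s frame 22, i.e. 01:17:17;22.

01:17:17;22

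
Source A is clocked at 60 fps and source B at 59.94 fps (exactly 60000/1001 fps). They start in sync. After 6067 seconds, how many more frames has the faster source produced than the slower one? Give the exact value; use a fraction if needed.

A emits 60 × 6067 = 364020 frames; B emits 60000/1001 × 6067 = 364020000/1001.
Difference = 364020/1001 frames (≈ 363.6563); B is behind A.

364020/1001 frames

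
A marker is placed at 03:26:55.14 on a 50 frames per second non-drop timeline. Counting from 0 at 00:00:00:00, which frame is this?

Total seconds to the label: (3 × 3600 + 26 × 60 + 55) = 12415.
Frame index = 12415 × 50 + 14 = 620764.

frame 620764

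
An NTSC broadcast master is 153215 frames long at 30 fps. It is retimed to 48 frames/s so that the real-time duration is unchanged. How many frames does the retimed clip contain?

245144 frames

Target frames = source frames × (target rate / source rate) = 153215 × (48)/(30) = 153215 × 8/5 = 245144.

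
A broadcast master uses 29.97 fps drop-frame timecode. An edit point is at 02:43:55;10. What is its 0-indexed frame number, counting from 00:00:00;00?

294766

Complete 10-minute blocks: 16, each 17982 frames → 287712.
Remaining 3 whole minutes in the current block: 1800 + 2 × 1798 = 5396 frames.
Within the current minute: 55 × 30 + 10 − 2 = 1658 (labels ;00/;01 skipped at this minute). Total = 287712 + 5396 + 1658 = 294766.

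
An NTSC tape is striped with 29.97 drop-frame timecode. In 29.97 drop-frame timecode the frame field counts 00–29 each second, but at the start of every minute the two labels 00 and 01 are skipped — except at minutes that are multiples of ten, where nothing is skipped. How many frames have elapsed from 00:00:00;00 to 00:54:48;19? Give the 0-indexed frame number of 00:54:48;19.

98561

As if non-drop at 30 labels/s: (0 × 3600 + 54 × 60 + 48) × 30 + 19 = 98659.
Minute boundaries passed: 54; those not divisible by 10: 54 − 5 = 49; dropped labels = 2 × 49 = 98.
Actual frame index = 98659 − 98 = 98561.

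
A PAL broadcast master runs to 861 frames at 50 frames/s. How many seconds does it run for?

17.22 seconds

Running time = 861 / (50) = 17.22 s.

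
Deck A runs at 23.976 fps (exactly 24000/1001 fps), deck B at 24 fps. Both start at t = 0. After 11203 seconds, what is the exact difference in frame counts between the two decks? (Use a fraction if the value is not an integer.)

A emits 24000/1001 × 11203 = 268872000/1001 frames; B emits 24 × 11203 = 268872.
Difference = 268872/1001 frames (≈ 268.6034); B is ahead of A.

268872/1001 frames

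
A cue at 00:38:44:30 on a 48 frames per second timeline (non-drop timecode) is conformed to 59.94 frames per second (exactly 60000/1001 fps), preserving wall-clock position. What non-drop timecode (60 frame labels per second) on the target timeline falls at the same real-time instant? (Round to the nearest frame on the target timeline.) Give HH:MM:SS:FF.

00:38:42:18

Source frame index: (0×3600 + 38×60 + 44) × 48 + 30 = 111582.
Real time: 111582 / (48) = 18597/8 s.
Target frame: (18597/8) × (60000/1001) = 139477500/1001 ≈ 139338.162 → 139338.
At 60 labels/s: frame 139338 → 00:38:42:18.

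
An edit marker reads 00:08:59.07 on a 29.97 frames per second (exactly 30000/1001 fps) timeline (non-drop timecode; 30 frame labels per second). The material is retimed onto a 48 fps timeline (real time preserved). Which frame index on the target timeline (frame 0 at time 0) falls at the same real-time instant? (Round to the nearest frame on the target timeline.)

frame 25909

Source frame index: (0×3600 + 8×60 + 59) × 30 + 7 = 16177.
Real time: 16177 / (30000/1001) = 16193177/30000 s.
Target frame: (16193177/30000) × (48) = 16193177/625 ≈ 25909.083 → 25909.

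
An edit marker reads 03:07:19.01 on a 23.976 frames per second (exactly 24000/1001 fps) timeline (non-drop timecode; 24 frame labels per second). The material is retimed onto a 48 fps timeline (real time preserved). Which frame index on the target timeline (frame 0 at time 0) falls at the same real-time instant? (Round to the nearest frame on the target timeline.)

frame 540013

Source frame index: (3×3600 + 7×60 + 19) × 24 + 1 = 269737.
Real time: 269737 / (24000/1001) = 270006737/24000 s.
Target frame: (270006737/24000) × (48) = 270006737/500 ≈ 540013.474 → 540013.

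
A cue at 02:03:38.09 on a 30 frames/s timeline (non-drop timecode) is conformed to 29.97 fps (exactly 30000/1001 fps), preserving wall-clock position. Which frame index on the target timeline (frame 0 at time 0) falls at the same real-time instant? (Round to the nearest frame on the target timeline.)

Source frame index: (2×3600 + 3×60 + 38) × 30 + 9 = 222549.
Real time: 222549 / (30) = 74183/10 s.
Target frame: (74183/10) × (30000/1001) = 222549000/1001 ≈ 222326.673 → 222327.

frame 222327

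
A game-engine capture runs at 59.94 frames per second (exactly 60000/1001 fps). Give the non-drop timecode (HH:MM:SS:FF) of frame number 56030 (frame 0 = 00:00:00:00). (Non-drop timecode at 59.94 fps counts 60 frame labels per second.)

00:15:33:50

56030 ÷ 60 = 933 full seconds, remainder 50 frames.
933 s = 0 h 15 min 33 s.
Timecode: 00:15:33:50.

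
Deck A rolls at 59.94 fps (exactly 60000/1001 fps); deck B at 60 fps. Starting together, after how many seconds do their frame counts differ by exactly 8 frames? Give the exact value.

2002/15 seconds

The gap grows by |60 − 60000/1001| = 60/1001 frames per second.
Time for a 8-frame gap: 8 ÷ (60/1001) = 2002/15 s.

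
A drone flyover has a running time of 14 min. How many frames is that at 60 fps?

50400 frames

14 min = 840 s.
Frames = 840 × 60 = 50400.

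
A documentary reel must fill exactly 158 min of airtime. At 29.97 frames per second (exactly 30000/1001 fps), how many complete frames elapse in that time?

158 min = 9480 s.
Frames = 9480 × 30000/1001 = 284400000/1001 ≈ 284115.8841.
Complete frames: 284115.

284115 frames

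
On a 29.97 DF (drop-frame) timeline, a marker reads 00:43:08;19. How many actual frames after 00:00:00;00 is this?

As if non-drop at 30 labels/s: (0 × 3600 + 43 × 60 + 8) × 30 + 19 = 77659.
Minute boundaries passed: 43; those not divisible by 10: 43 − 4 = 39; dropped labels = 2 × 39 = 78.
Actual frame index = 77659 − 78 = 77581.

77581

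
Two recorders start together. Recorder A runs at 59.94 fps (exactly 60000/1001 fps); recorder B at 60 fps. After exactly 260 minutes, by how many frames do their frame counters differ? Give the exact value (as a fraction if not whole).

72000/77 frames

260 min = 15600 s.
A emits 60000/1001 × 15600 = 72000000/77 frames; B emits 60 × 15600 = 936000.
Difference = 72000/77 frames (≈ 935.0649); B is ahead of A.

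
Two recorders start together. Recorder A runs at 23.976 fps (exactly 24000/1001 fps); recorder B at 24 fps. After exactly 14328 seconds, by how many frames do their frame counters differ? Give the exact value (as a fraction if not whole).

343872/1001 frames

A emits 24000/1001 × 14328 = 343872000/1001 frames; B emits 24 × 14328 = 343872.
Difference = 343872/1001 frames (≈ 343.5285); B is ahead of A.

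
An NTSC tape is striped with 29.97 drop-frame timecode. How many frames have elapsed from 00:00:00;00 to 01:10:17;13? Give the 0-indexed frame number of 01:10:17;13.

126397

As if non-drop at 30 labels/s: (1 × 3600 + 10 × 60 + 17) × 30 + 13 = 126523.
Minute boundaries passed: 70; those not divisible by 10: 70 − 7 = 63; dropped labels = 2 × 63 = 126.
Actual frame index = 126523 − 126 = 126397.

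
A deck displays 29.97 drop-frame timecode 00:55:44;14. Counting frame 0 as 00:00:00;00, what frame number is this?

Complete 10-minute blocks: 5, each 17982 frames → 89910.
Remaining 5 whole minutes in the current block: 1800 + 4 × 1798 = 8992 frames.
Within the current minute: 44 × 30 + 14 − 2 = 1332 (labels ;00/;01 skipped at this minute). Total = 89910 + 8992 + 1332 = 100234.

100234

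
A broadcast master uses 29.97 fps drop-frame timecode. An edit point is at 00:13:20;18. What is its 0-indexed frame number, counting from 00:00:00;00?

Complete 10-minute blocks: 1, each 17982 frames → 17982.
Remaining 3 whole minutes in the current block: 1800 + 2 × 1798 = 5396 frames.
Within the current minute: 20 × 30 + 18 − 2 = 616 (labels ;00/;01 skipped at this minute). Total = 17982 + 5396 + 616 = 23994.

23994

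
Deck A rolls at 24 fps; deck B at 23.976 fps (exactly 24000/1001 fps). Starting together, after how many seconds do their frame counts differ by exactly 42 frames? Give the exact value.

The gap grows by |24000/1001 − 24| = 24/1001 frames per second.
Time for a 42-frame gap: 42 ÷ (24/1001) = 1751.75 s.

1751.75 seconds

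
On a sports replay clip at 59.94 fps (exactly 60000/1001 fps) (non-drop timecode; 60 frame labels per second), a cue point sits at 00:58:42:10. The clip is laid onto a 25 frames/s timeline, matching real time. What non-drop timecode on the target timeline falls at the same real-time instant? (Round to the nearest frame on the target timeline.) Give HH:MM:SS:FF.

00:58:45:17

Source frame index: (0×3600 + 58×60 + 42) × 60 + 10 = 211330.
Real time: 211330 / (60000/1001) = 21154133/6000 s.
Target frame: (21154133/6000) × (25) = 21154133/240 ≈ 88142.221 → 88142.
At 25 labels/s: frame 88142 → 00:58:45:17.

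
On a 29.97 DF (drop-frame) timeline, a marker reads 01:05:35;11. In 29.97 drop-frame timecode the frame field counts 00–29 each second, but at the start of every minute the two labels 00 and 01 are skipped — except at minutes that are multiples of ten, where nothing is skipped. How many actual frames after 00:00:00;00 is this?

Complete 10-minute blocks: 6, each 17982 frames → 107892.
Remaining 5 whole minutes in the current block: 1800 + 4 × 1798 = 8992 frames.
Within the current minute: 35 × 30 + 11 − 2 = 1059 (labels ;00/;01 skipped at this minute). Total = 107892 + 8992 + 1059 = 117943.

117943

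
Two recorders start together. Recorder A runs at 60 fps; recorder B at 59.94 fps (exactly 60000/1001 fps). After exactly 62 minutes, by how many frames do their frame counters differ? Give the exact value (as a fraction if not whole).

223200/1001 frames

62 min = 3720 s.
A emits 60 × 3720 = 223200 frames; B emits 60000/1001 × 3720 = 223200000/1001.
Difference = 223200/1001 frames (≈ 222.9770); B is behind A.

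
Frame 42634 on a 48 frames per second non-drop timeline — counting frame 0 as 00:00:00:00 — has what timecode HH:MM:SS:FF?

42634 ÷ 48 = 888 full seconds, remainder 10 frames.
888 s = 0 h 14 min 48 s.
Timecode: 00:14:48:10.

00:14:48:10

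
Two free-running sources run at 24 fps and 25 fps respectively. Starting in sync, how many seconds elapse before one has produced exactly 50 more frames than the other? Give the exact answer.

The gap grows by |25 − 24| = 1 frame per second.
Time for a 50-frame gap: 50 ÷ (1) = 50 s.

50 seconds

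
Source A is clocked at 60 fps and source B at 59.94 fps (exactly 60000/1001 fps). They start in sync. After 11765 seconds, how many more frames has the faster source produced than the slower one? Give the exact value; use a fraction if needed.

54300/77 frames

A emits 60 × 11765 = 705900 frames; B emits 60000/1001 × 11765 = 54300000/77.
Difference = 54300/77 frames (≈ 705.1948); B is behind A.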